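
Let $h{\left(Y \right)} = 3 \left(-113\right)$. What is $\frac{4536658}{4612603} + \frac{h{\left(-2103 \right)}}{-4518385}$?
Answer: $\frac{20499931129747}{20841516206155} \approx 0.98361$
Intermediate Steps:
$h{\left(Y \right)} = -339$
$\frac{4536658}{4612603} + \frac{h{\left(-2103 \right)}}{-4518385} = \frac{4536658}{4612603} - \frac{339}{-4518385} = 4536658 \cdot \frac{1}{4612603} - - \frac{339}{4518385} = \frac{4536658}{4612603} + \frac{339}{4518385} = \frac{20499931129747}{20841516206155}$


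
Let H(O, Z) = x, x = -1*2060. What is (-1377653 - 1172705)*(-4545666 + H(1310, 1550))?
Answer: 11598329385908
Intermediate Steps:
x = -2060
H(O, Z) = -2060
(-1377653 - 1172705)*(-4545666 + H(1310, 1550)) = (-1377653 - 1172705)*(-4545666 - 2060) = -2550358*(-4547726) = 11598329385908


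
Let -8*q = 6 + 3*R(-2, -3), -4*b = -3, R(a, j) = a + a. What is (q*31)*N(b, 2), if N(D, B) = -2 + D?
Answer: -465/16 ≈ -29.063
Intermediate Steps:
R(a, j) = 2*a
b = 3/4 (b = -1/4*(-3) = 3/4 ≈ 0.75000)
q = 3/4 (q = -(6 + 3*(2*(-2)))/8 = -(6 + 3*(-4))/8 = -(6 - 12)/8 = -1/8*(-6) = 3/4 ≈ 0.75000)
(q*31)*N(b, 2) = ((3/4)*31)*(-2 + 3/4) = (93/4)*(-5/4) = -465/16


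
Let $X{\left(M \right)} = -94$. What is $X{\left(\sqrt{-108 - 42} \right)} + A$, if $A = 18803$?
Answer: $18709$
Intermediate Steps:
$X{\left(\sqrt{-108 - 42} \right)} + A = -94 + 18803 = 18709$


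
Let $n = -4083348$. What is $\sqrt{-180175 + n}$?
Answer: $i \sqrt{4263523} \approx 2064.8 i$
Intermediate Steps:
$\sqrt{-180175 + n} = \sqrt{-180175 - 4083348} = \sqrt{-4263523} = i \sqrt{4263523}$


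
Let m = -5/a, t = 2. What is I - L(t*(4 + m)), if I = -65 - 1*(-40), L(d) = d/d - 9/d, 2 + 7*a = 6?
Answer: -512/19 ≈ -26.947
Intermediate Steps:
a = 4/7 (a = -2/7 + (⅐)*6 = -2/7 + 6/7 = 4/7 ≈ 0.57143)
m = -35/4 (m = -5/4/7 = -5*7/4 = -35/4 ≈ -8.7500)
L(d) = 1 - 9/d
I = -25 (I = -65 + 40 = -25)
I - L(t*(4 + m)) = -25 - (-9 + 2*(4 - 35/4))/(2*(4 - 35/4)) = -25 - (-9 + 2*(-19/4))/(2*(-19/4)) = -25 - (-9 - 19/2)/(-19/2) = -25 - (-2)*(-37)/(19*2) = -25 - 1*37/19 = -25 - 37/19 = -512/19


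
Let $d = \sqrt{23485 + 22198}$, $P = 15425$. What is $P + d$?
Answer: $15425 + \sqrt{45683} \approx 15639.0$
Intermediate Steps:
$d = \sqrt{45683} \approx 213.74$
$P + d = 15425 + \sqrt{45683}$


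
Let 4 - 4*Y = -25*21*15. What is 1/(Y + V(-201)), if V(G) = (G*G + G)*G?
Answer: -4/32312921 ≈ -1.2379e-7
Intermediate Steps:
Y = 7879/4 (Y = 1 - (-25*21)*15/4 = 1 - (-525)*15/4 = 1 - ¼*(-7875) = 1 + 7875/4 = 7879/4 ≈ 1969.8)
V(G) = G*(G + G²) (V(G) = (G² + G)*G = (G + G²)*G = G*(G + G²))
1/(Y + V(-201)) = 1/(7879/4 + (-201)²*(1 - 201)) = 1/(7879/4 + 40401*(-200)) = 1/(7879/4 - 8080200) = 1/(-32312921/4) = -4/32312921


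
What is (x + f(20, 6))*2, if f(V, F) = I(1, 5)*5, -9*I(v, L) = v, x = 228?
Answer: 4094/9 ≈ 454.89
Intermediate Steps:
I(v, L) = -v/9
f(V, F) = -5/9 (f(V, F) = -⅑*1*5 = -⅑*5 = -5/9)
(x + f(20, 6))*2 = (228 - 5/9)*2 = (2047/9)*2 = 4094/9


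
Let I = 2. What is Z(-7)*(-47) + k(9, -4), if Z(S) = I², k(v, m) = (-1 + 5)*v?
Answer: -152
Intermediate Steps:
k(v, m) = 4*v
Z(S) = 4 (Z(S) = 2² = 4)
Z(-7)*(-47) + k(9, -4) = 4*(-47) + 4*9 = -188 + 36 = -152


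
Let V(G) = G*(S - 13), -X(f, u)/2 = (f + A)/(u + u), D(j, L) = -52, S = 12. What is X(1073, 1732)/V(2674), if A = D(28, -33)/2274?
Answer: 1219975/5265865416 ≈ 0.00023168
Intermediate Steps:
A = -26/1137 (A = -52/2274 = -52*1/2274 = -26/1137 ≈ -0.022867)
X(f, u) = -(-26/1137 + f)/u (X(f, u) = -2*(f - 26/1137)/(u + u) = -2*(-26/1137 + f)/(2*u) = -2*(-26/1137 + f)*1/(2*u) = -(-26/1137 + f)/u)
V(G) = -G (V(G) = G*(12 - 13) = G*(-1) = -G)
X(1073, 1732)/V(2674) = ((26/1137 - 1*1073)/1732)/((-1*2674)) = ((26/1137 - 1073)/1732)/(-2674) = ((1/1732)*(-1219975/1137))*(-1/2674) = -1219975/1969284*(-1/2674) = 1219975/5265865416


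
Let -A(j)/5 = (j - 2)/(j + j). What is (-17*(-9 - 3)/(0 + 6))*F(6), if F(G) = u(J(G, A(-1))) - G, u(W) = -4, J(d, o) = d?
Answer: -340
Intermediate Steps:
A(j) = -5*(-2 + j)/(2*j) (A(j) = -5*(j - 2)/(j + j) = -5*(-2 + j)/(2*j))
F(G) = -4 - G
(-17*(-9 - 3)/(0 + 6))*F(6) = (-17*(-9 - 3)/(0 + 6))*(-4 - 1*6) = (-(-204)/6)*(-4 - 6) = -(-204)/6*(-10) = -17*(-2)*(-10) = 34*(-10) = -340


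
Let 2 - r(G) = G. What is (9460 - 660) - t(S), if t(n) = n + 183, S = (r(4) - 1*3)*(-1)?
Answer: 8612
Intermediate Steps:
r(G) = 2 - G
S = 5 (S = ((2 - 1*4) - 1*3)*(-1) = ((2 - 4) - 3)*(-1) = (-2 - 3)*(-1) = -5*(-1) = 5)
t(n) = 183 + n
(9460 - 660) - t(S) = (9460 - 660) - (183 + 5) = 8800 - 1*188 = 8800 - 188 = 8612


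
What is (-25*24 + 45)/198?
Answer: -185/66 ≈ -2.8030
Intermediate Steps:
(-25*24 + 45)/198 = (-600 + 45)*(1/198) = -555*1/198 = -185/66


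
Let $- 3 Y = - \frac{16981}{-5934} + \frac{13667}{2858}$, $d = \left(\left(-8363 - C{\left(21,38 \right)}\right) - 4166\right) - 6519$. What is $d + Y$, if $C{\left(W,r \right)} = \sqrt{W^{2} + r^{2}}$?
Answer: $- \frac{242313996311}{12719529} - \sqrt{1885} \approx -19094.0$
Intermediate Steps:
$d = -19048 - \sqrt{1885}$ ($d = \left(\left(-8363 - \sqrt{21^{2} + 38^{2}}\right) - 4166\right) - 6519 = \left(\left(-8363 - \sqrt{441 + 1444}\right) - 4166\right) - 6519 = \left(\left(-8363 - \sqrt{1885}\right) - 4166\right) - 6519 = \left(-12529 - \sqrt{1885}\right) - 6519 = -19048 - \sqrt{1885} \approx -19091.0$)
$Y = - \frac{32407919}{12719529}$ ($Y = - \frac{- \frac{16981}{-5934} + \frac{13667}{2858}}{3} = - \frac{\left(-16981\right) \left(- \frac{1}{5934}\right) + 13667 \cdot \frac{1}{2858}}{3} = - \frac{\frac{16981}{5934} + \frac{13667}{2858}}{3} = \left(- \frac{1}{3}\right) \frac{32407919}{4239843} = - \frac{32407919}{12719529} \approx -2.5479$)
$d + Y = \left(-19048 - \sqrt{1885}\right) - \frac{32407919}{12719529} = - \frac{242313996311}{12719529} - \sqrt{1885}$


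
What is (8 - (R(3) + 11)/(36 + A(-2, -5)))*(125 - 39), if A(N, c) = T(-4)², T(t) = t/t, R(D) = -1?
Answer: 24596/37 ≈ 664.76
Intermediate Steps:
T(t) = 1
A(N, c) = 1 (A(N, c) = 1² = 1)
(8 - (R(3) + 11)/(36 + A(-2, -5)))*(125 - 39) = (8 - (-1 + 11)/(36 + 1))*(125 - 39) = (8 - 10/37)*86 = (286/37)*86 = 24596/37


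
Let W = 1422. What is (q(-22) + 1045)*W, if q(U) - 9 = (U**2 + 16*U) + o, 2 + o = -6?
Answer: 1675116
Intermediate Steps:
o = -8 (o = -2 - 6 = -8)
q(U) = 1 + U**2 + 16*U (q(U) = 9 + ((U**2 + 16*U) - 8) = 9 + (-8 + U**2 + 16*U) = 1 + U**2 + 16*U)
(q(-22) + 1045)*W = ((1 + (-22)**2 + 16*(-22)) + 1045)*1422 = ((1 + 484 - 352) + 1045)*1422 = (133 + 1045)*1422 = 1178*1422 = 1675116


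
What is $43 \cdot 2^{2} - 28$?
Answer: $144$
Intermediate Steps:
$43 \cdot 2^{2} - 28 = 43 \cdot 4 - 28 = 172 - 28 = 144$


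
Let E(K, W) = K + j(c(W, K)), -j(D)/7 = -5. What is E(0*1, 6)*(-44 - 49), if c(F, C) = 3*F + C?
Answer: -3255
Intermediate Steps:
c(F, C) = C + 3*F
j(D) = 35 (j(D) = -7*(-5) = 35)
E(K, W) = 35 + K (E(K, W) = K + 35 = 35 + K)
E(0*1, 6)*(-44 - 49) = (35 + 0*1)*(-44 - 49) = (35 + 0)*(-93) = 35*(-93) = -3255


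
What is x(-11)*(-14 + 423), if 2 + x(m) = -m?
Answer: 3681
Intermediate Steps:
x(m) = -2 - m
x(-11)*(-14 + 423) = (-2 - 1*(-11))*(-14 + 423) = (-2 + 11)*409 = 9*409 = 3681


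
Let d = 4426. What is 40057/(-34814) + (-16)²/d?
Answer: -84189949/77043382 ≈ -1.0928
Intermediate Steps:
40057/(-34814) + (-16)²/d = 40057/(-34814) + (-16)²/4426 = 40057*(-1/34814) + 256*(1/4426) = -40057/34814 + 128/2213 = -84189949/77043382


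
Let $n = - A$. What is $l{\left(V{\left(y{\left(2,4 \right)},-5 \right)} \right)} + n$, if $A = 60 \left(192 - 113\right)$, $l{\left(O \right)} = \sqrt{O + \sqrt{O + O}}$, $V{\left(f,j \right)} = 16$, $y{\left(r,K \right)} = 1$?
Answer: $-4740 + 2 \sqrt{4 + \sqrt{2}} \approx -4735.3$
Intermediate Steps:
$l{\left(O \right)} = \sqrt{O + \sqrt{2} \sqrt{O}}$ ($l{\left(O \right)} = \sqrt{O + \sqrt{2 O}} = \sqrt{O + \sqrt{2} \sqrt{O}}$)
$A = 4740$ ($A = 60 \cdot 79 = 4740$)
$n = -4740$ ($n = \left(-1\right) 4740 = -4740$)
$l{\left(V{\left(y{\left(2,4 \right)},-5 \right)} \right)} + n = \sqrt{16 + \sqrt{2} \sqrt{16}} - 4740 = \sqrt{16 + \sqrt{2} \cdot 4} - 4740 = \sqrt{16 + 4 \sqrt{2}} - 4740 = -4740 + \sqrt{16 + 4 \sqrt{2}}$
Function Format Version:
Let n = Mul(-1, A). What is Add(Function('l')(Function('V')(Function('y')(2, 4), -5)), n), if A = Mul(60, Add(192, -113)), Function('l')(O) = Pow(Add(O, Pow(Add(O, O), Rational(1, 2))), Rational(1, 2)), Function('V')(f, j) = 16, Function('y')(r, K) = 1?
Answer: Add(-4740, Mul(2, Pow(Add(4, Pow(2, Rational(1, 2))), Rational(1, 2)))) ≈ -4735.3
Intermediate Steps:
Function('l')(O) = Pow(Add(O, Mul(Pow(2, Rational(1, 2)), Pow(O, Rational(1, 2)))), Rational(1, 2)) (Function('l')(O) = Pow(Add(O, Pow(Mul(2, O), Rational(1, 2))), Rational(1, 2)) = Pow(Add(O, Mul(Pow(2, Rational(1, 2)), Pow(O, Rational(1, 2)))), Rational(1, 2)))
A = 4740 (A = Mul(60, 79) = 4740)
n = -4740 (n = Mul(-1, 4740) = -4740)
Add(Function('l')(Function('V')(Function('y')(2, 4), -5)), n) = Add(Pow(Add(16, Mul(Pow(2, Rational(1, 2)), Pow(16, Rational(1, 2)))), Rational(1, 2)), -4740) = Add(Pow(Add(16, Mul(Pow(2, Rational(1, 2)), 4)), Rational(1, 2)), -4740) = Add(Pow(Add(16, Mul(4, Pow(2, Rational(1, 2)))), Rational(1, 2)), -4740) = Add(-4740, Pow(Add(16, Mul(4, Pow(2, Rational(1, 2)))), Rational(1, 2)))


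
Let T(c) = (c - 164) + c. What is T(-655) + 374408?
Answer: 372934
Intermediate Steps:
T(c) = -164 + 2*c (T(c) = (-164 + c) + c = -164 + 2*c)
T(-655) + 374408 = (-164 + 2*(-655)) + 374408 = (-164 - 1310) + 374408 = -1474 + 374408 = 372934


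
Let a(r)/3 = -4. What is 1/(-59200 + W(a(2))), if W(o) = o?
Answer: -1/59212 ≈ -1.6888e-5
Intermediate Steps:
a(r) = -12 (a(r) = 3*(-4) = -12)
1/(-59200 + W(a(2))) = 1/(-59200 - 12) = 1/(-59212) = -1/59212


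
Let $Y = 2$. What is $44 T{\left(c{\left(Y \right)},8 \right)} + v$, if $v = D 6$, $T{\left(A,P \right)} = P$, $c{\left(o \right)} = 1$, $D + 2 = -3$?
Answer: $322$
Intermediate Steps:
$D = -5$ ($D = -2 - 3 = -5$)
$v = -30$ ($v = \left(-5\right) 6 = -30$)
$44 T{\left(c{\left(Y \right)},8 \right)} + v = 44 \cdot 8 - 30 = 352 - 30 = 322$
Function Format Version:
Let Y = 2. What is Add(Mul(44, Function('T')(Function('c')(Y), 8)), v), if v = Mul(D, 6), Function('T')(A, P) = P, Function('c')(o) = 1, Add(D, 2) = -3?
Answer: 322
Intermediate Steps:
D = -5 (D = Add(-2, -3) = -5)
v = -30 (v = Mul(-5, 6) = -30)
Add(Mul(44, Function('T')(Function('c')(Y), 8)), v) = Add(Mul(44, 8), -30) = Add(352, -30) = 322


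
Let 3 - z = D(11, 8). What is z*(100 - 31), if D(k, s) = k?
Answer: -552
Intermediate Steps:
z = -8 (z = 3 - 1*11 = 3 - 11 = -8)
z*(100 - 31) = -8*(100 - 31) = -8*69 = -552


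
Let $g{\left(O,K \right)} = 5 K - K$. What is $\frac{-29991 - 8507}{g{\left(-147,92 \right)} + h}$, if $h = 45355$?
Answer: $- \frac{38498}{45723} \approx -0.84198$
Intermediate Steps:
$g{\left(O,K \right)} = 4 K$
$\frac{-29991 - 8507}{g{\left(-147,92 \right)} + h} = \frac{-29991 - 8507}{4 \cdot 92 + 45355} = - \frac{38498}{368 + 45355} = - \frac{38498}{45723}$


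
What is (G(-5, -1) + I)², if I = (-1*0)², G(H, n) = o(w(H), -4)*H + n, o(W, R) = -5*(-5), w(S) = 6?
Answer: 15876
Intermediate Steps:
o(W, R) = 25
G(H, n) = n + 25*H (G(H, n) = 25*H + n = n + 25*H)
I = 0 (I = 0² = 0)
(G(-5, -1) + I)² = ((-1 + 25*(-5)) + 0)² = ((-1 - 125) + 0)² = (-126 + 0)² = (-126)² = 15876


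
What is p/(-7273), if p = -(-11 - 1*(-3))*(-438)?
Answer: 3504/7273 ≈ 0.48178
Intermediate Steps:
p = -3504 (p = -(-11 + 3)*(-438) = -(-8)*(-438) = -1*3504 = -3504)
p/(-7273) = -3504/(-7273) = -3504*(-1/7273) = 3504/7273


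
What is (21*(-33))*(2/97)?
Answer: -1386/97 ≈ -14.289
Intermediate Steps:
(21*(-33))*(2/97) = -1386/97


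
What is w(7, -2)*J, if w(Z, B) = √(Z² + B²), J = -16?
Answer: -16*√53 ≈ -116.48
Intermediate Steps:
w(Z, B) = √(B² + Z²)
w(7, -2)*J = √((-2)² + 7²)*(-16) = √(4 + 49)*(-16) = √53*(-16) = -16*√53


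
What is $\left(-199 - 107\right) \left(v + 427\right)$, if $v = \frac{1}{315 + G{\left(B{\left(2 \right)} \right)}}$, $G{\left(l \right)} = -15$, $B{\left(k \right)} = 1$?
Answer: $- \frac{6533151}{50} \approx -1.3066 \cdot 10^{5}$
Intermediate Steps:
$v = \frac{1}{300}$ ($v = \frac{1}{315 - 15} = \frac{1}{300} \approx 0.0033333$)
$\left(-199 - 107\right) \left(v + 427\right) = \left(-199 - 107\right) \left(\frac{1}{300} + 427\right) = \left(-306\right) \frac{128101}{300} = - \frac{6533151}{50}$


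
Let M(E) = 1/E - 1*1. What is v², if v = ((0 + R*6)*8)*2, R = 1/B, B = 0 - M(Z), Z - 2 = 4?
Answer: 331776/25 ≈ 13271.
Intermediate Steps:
Z = 6 (Z = 2 + 4 = 6)
M(E) = -1 + 1/E (M(E) = 1/E - 1 = -1 + 1/E)
B = ⅚ (B = 0 - (1 - 1*6)/6 = 0 - (1 - 6)/6 = 0 - (-5)/6 = 0 - 1*(-⅚) = 0 + ⅚ = ⅚ ≈ 0.83333)
R = 6/5 (R = 1/(⅚) = 6/5 ≈ 1.2000)
v = 576/5 (v = ((0 + (6/5)*6)*8)*2 = ((0 + 36/5)*8)*2 = ((36/5)*8)*2 = (288/5)*2 = 576/5 ≈ 115.20)
v² = (576/5)² = 331776/25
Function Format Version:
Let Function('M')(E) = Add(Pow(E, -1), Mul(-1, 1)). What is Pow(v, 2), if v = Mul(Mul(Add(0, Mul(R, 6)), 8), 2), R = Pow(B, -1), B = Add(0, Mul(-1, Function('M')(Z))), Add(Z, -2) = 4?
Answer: Rational(331776, 25) ≈ 13271.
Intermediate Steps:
Z = 6 (Z = Add(2, 4) = 6)
Function('M')(E) = Add(-1, Pow(E, -1)) (Function('M')(E) = Add(Pow(E, -1), -1) = Add(-1, Pow(E, -1)))
B = Rational(5, 6) (B = Add(0, Mul(-1, Mul(Pow(6, -1), Add(1, Mul(-1, 6))))) = Add(0, Mul(-1, Mul(Rational(1, 6), Add(1, -6)))) = Add(0, Mul(-1, Mul(Rational(1, 6), -5))) = Add(0, Mul(-1, Rational(-5, 6))) = Add(0, Rational(5, 6)) = Rational(5, 6) ≈ 0.83333)
R = Rational(6, 5) (R = Pow(Rational(5, 6), -1) = Rational(6, 5) ≈ 1.2000)
v = Rational(576, 5) (v = Mul(Mul(Add(0, Mul(Rational(6, 5), 6)), 8), 2) = Mul(Mul(Add(0, Rational(36, 5)), 8), 2) = Mul(Mul(Rational(36, 5), 8), 2) = Mul(Rational(288, 5), 2) = Rational(576, 5) ≈ 115.20)
Pow(v, 2) = Pow(Rational(576, 5), 2) = Rational(331776, 25)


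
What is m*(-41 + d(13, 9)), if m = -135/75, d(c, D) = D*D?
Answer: -72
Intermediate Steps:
d(c, D) = D²
m = -9/5 (m = -135*1/75 = -9/5 ≈ -1.8000)
m*(-41 + d(13, 9)) = -9*(-41 + 9²)/5 = -9*(-41 + 81)/5 = -9/5*40 = -72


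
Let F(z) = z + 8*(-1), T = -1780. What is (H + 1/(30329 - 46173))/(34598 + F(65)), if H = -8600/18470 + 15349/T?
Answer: -59178549099/225646004382650 ≈ -0.00026226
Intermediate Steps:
F(z) = -8 + z (F(z) = z - 8 = -8 + z)
H = -29880403/3287660 (H = -8600/18470 + 15349/(-1780) = -8600*1/18470 + 15349*(-1/1780) = -860/1847 - 15349/1780 = -29880403/3287660 ≈ -9.0887)
(H + 1/(30329 - 46173))/(34598 + F(65)) = (-29880403/3287660 + 1/(30329 - 46173))/(34598 + (-8 + 65)) = (-29880403/3287660 + 1/(-15844))/(34598 + 57) = (-29880403/3287660 - 1/15844)/34655 = -59178549099/6511210630*1/34655 = -59178549099/225646004382650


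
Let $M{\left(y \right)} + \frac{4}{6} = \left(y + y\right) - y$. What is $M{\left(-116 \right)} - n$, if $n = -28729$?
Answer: $\frac{85837}{3} \approx 28612.0$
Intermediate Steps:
$M{\left(y \right)} = - \frac{2}{3} + y$ ($M{\left(y \right)} = - \frac{2}{3} + \left(\left(y + y\right) - y\right) = - \frac{2}{3} + \left(2 y - y\right) = - \frac{2}{3} + y$)
$M{\left(-116 \right)} - n = \left(- \frac{2}{3} - 116\right) - -28729 = - \frac{350}{3} + 28729 = \frac{85837}{3}$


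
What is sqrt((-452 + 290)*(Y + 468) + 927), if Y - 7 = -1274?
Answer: 3*sqrt(14485) ≈ 361.06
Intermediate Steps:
Y = -1267 (Y = 7 - 1274 = -1267)
sqrt((-452 + 290)*(Y + 468) + 927) = sqrt((-452 + 290)*(-1267 + 468) + 927) = sqrt(-162*(-799) + 927) = sqrt(129438 + 927) = sqrt(130365) = 3*sqrt(14485)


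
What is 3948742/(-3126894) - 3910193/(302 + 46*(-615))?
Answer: 6058120819723/43757754636 ≈ 138.45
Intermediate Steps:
3948742/(-3126894) - 3910193/(302 + 46*(-615)) = 3948742*(-1/3126894) - 3910193/(302 - 28290) = -1974371/1563447 - 3910193/(-27988) = -1974371/1563447 - 3910193*(-1/27988) = -1974371/1563447 + 3910193/27988 = 6058120819723/43757754636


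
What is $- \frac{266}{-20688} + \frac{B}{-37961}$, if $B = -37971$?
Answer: $\frac{397820837}{392668584} \approx 1.0131$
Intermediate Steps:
$- \frac{266}{-20688} + \frac{B}{-37961} = - \frac{266}{-20688} - \frac{37971}{-37961} = \left(-266\right) \left(- \frac{1}{20688}\right) - - \frac{37971}{37961} = \frac{133}{10344} + \frac{37971}{37961} = \frac{397820837}{392668584}$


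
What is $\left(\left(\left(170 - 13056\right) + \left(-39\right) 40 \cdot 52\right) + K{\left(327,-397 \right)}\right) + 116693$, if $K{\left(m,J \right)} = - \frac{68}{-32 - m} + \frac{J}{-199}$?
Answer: $\frac{1620938022}{71441} \approx 22689.0$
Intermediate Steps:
$K{\left(m,J \right)} = - \frac{68}{-32 - m} - \frac{J}{199}$ ($K{\left(m,J \right)} = - \frac{68}{-32 - m} + J \left(- \frac{1}{199}\right) = - \frac{68}{-32 - m} - \frac{J}{199}$)
$\left(\left(\left(170 - 13056\right) + \left(-39\right) 40 \cdot 52\right) + K{\left(327,-397 \right)}\right) + 116693 = \left(\left(\left(170 - 13056\right) + \left(-39\right) 40 \cdot 52\right) + \frac{13532 - -12704 - \left(-397\right) 327}{199 \left(32 + 327\right)}\right) + 116693 = \left(\left(\left(170 - 13056\right) - 81120\right) + \frac{13532 + 12704 + 129819}{199 \cdot 359}\right) + 116693 = \left(\left(-12886 - 81120\right) + \frac{1}{199} \cdot \frac{1}{359} \cdot 156055\right) + 116693 = \left(-94006 + \frac{156055}{71441}\right) + 116693 = - \frac{6715726591}{71441} + 116693 = \frac{1620938022}{71441}$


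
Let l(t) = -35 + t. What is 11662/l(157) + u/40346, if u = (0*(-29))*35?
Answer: 5831/61 ≈ 95.590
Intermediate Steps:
u = 0 (u = 0*35 = 0)
11662/l(157) + u/40346 = 11662/(-35 + 157) + 0/40346 = 11662/122 + 0*(1/40346) = 11662*(1/122) + 0 = 5831/61 + 0 = 5831/61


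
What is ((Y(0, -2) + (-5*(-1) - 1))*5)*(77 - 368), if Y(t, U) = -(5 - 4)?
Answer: -4365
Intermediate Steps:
Y(t, U) = -1 (Y(t, U) = -1*1 = -1)
((Y(0, -2) + (-5*(-1) - 1))*5)*(77 - 368) = ((-1 + (-5*(-1) - 1))*5)*(77 - 368) = ((-1 + (5 - 1))*5)*(-291) = ((-1 + 4)*5)*(-291) = (3*5)*(-291) = 15*(-291) = -4365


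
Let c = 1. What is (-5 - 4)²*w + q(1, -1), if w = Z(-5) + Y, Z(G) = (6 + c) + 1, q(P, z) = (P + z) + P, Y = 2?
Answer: 811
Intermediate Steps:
q(P, z) = z + 2*P
Z(G) = 8 (Z(G) = (6 + 1) + 1 = 7 + 1 = 8)
w = 10 (w = 8 + 2 = 10)
(-5 - 4)²*w + q(1, -1) = (-5 - 4)²*10 + (-1 + 2*1) = (-9)²*10 + (-1 + 2) = 81*10 + 1 = 810 + 1 = 811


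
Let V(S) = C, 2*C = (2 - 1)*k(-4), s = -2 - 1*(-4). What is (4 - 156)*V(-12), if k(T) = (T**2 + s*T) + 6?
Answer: -1064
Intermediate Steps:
s = 2 (s = -2 + 4 = 2)
k(T) = 6 + T**2 + 2*T (k(T) = (T**2 + 2*T) + 6 = 6 + T**2 + 2*T)
C = 7 (C = ((2 - 1)*(6 + (-4)**2 + 2*(-4)))/2 = (1*(6 + 16 - 8))/2 = (1*14)/2 = (1/2)*14 = 7)
V(S) = 7
(4 - 156)*V(-12) = (4 - 156)*7 = -152*7 = -1064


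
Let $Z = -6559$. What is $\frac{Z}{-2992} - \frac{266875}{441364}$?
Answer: $\frac{618777}{389776} \approx 1.5875$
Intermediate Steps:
$\frac{Z}{-2992} - \frac{266875}{441364} = - \frac{6559}{-2992} - \frac{266875}{441364} = \left(-6559\right) \left(- \frac{1}{2992}\right) - \frac{38125}{63052} = \frac{6559}{2992} - \frac{38125}{63052} = \frac{618777}{389776}$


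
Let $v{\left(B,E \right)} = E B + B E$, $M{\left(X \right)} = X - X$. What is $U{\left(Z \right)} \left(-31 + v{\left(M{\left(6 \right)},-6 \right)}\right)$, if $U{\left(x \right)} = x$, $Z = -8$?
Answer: $248$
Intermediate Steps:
$M{\left(X \right)} = 0$
$v{\left(B,E \right)} = 2 B E$ ($v{\left(B,E \right)} = B E + B E = 2 B E$)
$U{\left(Z \right)} \left(-31 + v{\left(M{\left(6 \right)},-6 \right)}\right) = - 8 \left(-31 + 2 \cdot 0 \left(-6\right)\right) = - 8 \left(-31 + 0\right) = \left(-8\right) \left(-31\right) = 248$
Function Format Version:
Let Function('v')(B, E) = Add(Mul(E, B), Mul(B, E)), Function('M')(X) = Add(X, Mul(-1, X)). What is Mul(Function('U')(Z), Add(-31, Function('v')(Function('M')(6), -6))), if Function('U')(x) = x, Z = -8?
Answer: 248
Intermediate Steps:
Function('M')(X) = 0
Function('v')(B, E) = Mul(2, B, E) (Function('v')(B, E) = Add(Mul(B, E), Mul(B, E)) = Mul(2, B, E))
Mul(Function('U')(Z), Add(-31, Function('v')(Function('M')(6), -6))) = Mul(-8, Add(-31, Mul(2, 0, -6))) = Mul(-8, Add(-31, 0)) = Mul(-8, -31) = 248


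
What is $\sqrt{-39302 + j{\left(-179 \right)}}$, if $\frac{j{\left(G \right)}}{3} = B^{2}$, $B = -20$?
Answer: $i \sqrt{38102} \approx 195.2 i$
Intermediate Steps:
$j{\left(G \right)} = 1200$ ($j{\left(G \right)} = 3 \left(-20\right)^{2} = 3 \cdot 400 = 1200$)
$\sqrt{-39302 + j{\left(-179 \right)}} = \sqrt{-39302 + 1200} = \sqrt{-38102} = i \sqrt{38102}$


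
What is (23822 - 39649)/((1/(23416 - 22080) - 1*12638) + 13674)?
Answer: -21144872/1384097 ≈ -15.277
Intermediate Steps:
(23822 - 39649)/((1/(23416 - 22080) - 1*12638) + 13674) = -15827/((1/1336 - 12638) + 13674) = -15827/(-16884367/1336 + 13674) = -15827/1384097/1336 = -15827*1336/1384097 = -21144872/1384097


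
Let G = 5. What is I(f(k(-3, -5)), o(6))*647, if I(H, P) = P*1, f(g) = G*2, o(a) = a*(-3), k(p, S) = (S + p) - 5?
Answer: -11646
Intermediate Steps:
k(p, S) = -5 + S + p
o(a) = -3*a
f(g) = 10 (f(g) = 5*2 = 10)
I(H, P) = P
I(f(k(-3, -5)), o(6))*647 = -3*6*647 = -18*647 = -11646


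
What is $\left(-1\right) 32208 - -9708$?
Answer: $-22500$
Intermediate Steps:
$\left(-1\right) 32208 - -9708 = -32208 + 9708 = -22500$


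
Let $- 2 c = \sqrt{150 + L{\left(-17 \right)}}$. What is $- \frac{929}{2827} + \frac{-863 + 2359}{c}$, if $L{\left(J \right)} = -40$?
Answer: $- \frac{929}{2827} - \frac{136 \sqrt{110}}{5} \approx -285.6$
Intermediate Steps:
$c = - \frac{\sqrt{110}}{2}$ ($c = - \frac{\sqrt{150 - 40}}{2} = - \frac{\sqrt{110}}{2} \approx -5.244$)
$- \frac{929}{2827} + \frac{-863 + 2359}{c} = - \frac{929}{2827} + \frac{-863 + 2359}{\left(- \frac{1}{2}\right) \sqrt{110}} = \left(-929\right) \frac{1}{2827} + 1496 \left(- \frac{\sqrt{110}}{55}\right) = - \frac{929}{2827} - \frac{136 \sqrt{110}}{5}$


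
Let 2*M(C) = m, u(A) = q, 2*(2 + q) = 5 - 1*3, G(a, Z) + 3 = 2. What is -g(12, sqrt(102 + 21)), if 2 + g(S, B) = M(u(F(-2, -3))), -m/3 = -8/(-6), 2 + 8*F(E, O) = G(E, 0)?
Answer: 4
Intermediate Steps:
G(a, Z) = -1 (G(a, Z) = -3 + 2 = -1)
F(E, O) = -3/8 (F(E, O) = -1/4 + (1/8)*(-1) = -1/4 - 1/8 = -3/8)
q = -1 (q = -2 + (5 - 1*3)/2 = -2 + (5 - 3)/2 = -2 + (1/2)*2 = -2 + 1 = -1)
u(A) = -1
m = -4 (m = -(-24)/(-6) = -(-24)*(-1)/6 = -3*4/3 = -4)
M(C) = -2 (M(C) = (1/2)*(-4) = -2)
g(S, B) = -4 (g(S, B) = -2 - 2 = -4)
-g(12, sqrt(102 + 21)) = -1*(-4) = 4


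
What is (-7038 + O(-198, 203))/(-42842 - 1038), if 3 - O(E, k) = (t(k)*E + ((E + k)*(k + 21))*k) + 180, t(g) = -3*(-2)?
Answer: 233387/43880 ≈ 5.3188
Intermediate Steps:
t(g) = 6
O(E, k) = -177 - 6*E - k*(21 + k)*(E + k) (O(E, k) = 3 - ((6*E + ((E + k)*(k + 21))*k) + 180) = 3 - ((6*E + ((E + k)*(21 + k))*k) + 180) = 3 - ((6*E + ((21 + k)*(E + k))*k) + 180) = 3 - ((6*E + k*(21 + k)*(E + k)) + 180) = 3 - (180 + 6*E + k*(21 + k)*(E + k)) = 3 + (-180 - 6*E - k*(21 + k)*(E + k)) = -177 - 6*E - k*(21 + k)*(E + k))
(-7038 + O(-198, 203))/(-42842 - 1038) = (-7038 + (-177 - 1*203³ - 21*203² - 6*(-198) - 1*(-198)*203² - 21*(-198)*203))/(-42842 - 1038) = (-7038 + (-177 - 1*8365427 - 21*41209 + 1188 - 1*(-198)*41209 + 844074))/(-43880) = (-7038 + (-177 - 8365427 - 865389 + 1188 + 8159382 + 844074))*(-1/43880) = (-7038 - 226349)*(-1/43880) = -233387*(-1/43880) = 233387/43880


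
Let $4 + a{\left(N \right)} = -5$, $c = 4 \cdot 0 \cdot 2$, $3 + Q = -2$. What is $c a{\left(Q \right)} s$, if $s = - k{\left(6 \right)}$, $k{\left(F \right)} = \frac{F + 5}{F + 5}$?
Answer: $0$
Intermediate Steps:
$Q = -5$ ($Q = -3 - 2 = -5$)
$c = 0$ ($c = 0 \cdot 2 = 0$)
$k{\left(F \right)} = 1$ ($k{\left(F \right)} = \frac{5 + F}{5 + F} = 1$)
$a{\left(N \right)} = -9$ ($a{\left(N \right)} = -4 - 5 = -9$)
$s = -1$ ($s = \left(-1\right) 1 = -1$)
$c a{\left(Q \right)} s = 0 \left(-9\right) \left(-1\right) = 0 \left(-1\right) = 0$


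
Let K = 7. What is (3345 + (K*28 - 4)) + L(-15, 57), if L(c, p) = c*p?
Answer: 2682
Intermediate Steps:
(3345 + (K*28 - 4)) + L(-15, 57) = (3345 + (7*28 - 4)) - 15*57 = (3345 + (196 - 4)) - 855 = (3345 + 192) - 855 = 3537 - 855 = 2682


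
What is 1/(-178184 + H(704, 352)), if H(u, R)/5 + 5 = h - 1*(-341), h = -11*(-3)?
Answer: -1/176339 ≈ -5.6709e-6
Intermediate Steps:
h = 33
H(u, R) = 1845 (H(u, R) = -25 + 5*(33 - 1*(-341)) = -25 + 5*(33 + 341) = -25 + 5*374 = -25 + 1870 = 1845)
1/(-178184 + H(704, 352)) = 1/(-178184 + 1845) = 1/(-176339) = -1/176339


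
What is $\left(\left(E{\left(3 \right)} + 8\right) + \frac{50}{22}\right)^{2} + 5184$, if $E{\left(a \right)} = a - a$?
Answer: $\frac{640033}{121} \approx 5289.5$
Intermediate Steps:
$E{\left(a \right)} = 0$
$\left(\left(E{\left(3 \right)} + 8\right) + \frac{50}{22}\right)^{2} + 5184 = \left(\left(0 + 8\right) + \frac{50}{22}\right)^{2} + 5184 = \left(8 + 50 \cdot \frac{1}{22}\right)^{2} + 5184 = \left(8 + \frac{25}{11}\right)^{2} + 5184 = \left(\frac{113}{11}\right)^{2} + 5184 = \frac{12769}{121} + 5184 = \frac{640033}{121}$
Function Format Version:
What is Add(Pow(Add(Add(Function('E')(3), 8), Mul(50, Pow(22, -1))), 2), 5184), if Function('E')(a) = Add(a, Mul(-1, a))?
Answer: Rational(640033, 121) ≈ 5289.5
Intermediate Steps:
Function('E')(a) = 0
Add(Pow(Add(Add(Function('E')(3), 8), Mul(50, Pow(22, -1))), 2), 5184) = Add(Pow(Add(Add(0, 8), Mul(50, Pow(22, -1))), 2), 5184) = Add(Pow(Add(8, Mul(50, Rational(1, 22))), 2), 5184) = Add(Pow(Add(8, Rational(25, 11)), 2), 5184) = Add(Pow(Rational(113, 11), 2), 5184) = Add(Rational(12769, 121), 5184) = Rational(640033, 121)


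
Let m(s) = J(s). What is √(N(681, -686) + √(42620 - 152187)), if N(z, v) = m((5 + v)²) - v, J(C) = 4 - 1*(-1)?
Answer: √(691 + I*√109567) ≈ 26.992 + 6.1315*I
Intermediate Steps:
J(C) = 5 (J(C) = 4 + 1 = 5)
m(s) = 5
N(z, v) = 5 - v
√(N(681, -686) + √(42620 - 152187)) = √((5 - 1*(-686)) + √(42620 - 152187)) = √((5 + 686) + √(-109567)) = √(691 + I*√109567)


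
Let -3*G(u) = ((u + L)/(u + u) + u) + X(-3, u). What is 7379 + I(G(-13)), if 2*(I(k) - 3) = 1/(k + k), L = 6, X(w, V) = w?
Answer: 6038515/818 ≈ 7382.0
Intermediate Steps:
G(u) = 1 - u/3 - (6 + u)/(6*u) (G(u) = -(((u + 6)/(u + u) + u) - 3)/3 = -(((6 + u)/((2*u)) + u) - 3)/3 = -(((6 + u)*(1/(2*u)) + u) - 3)/3 = -(((6 + u)/(2*u) + u) - 3)/3 = -((u + (6 + u)/(2*u)) - 3)/3 = -(-3 + u + (6 + u)/(2*u))/3 = 1 - u/3 - (6 + u)/(6*u))
I(k) = 3 + 1/(4*k) (I(k) = 3 + 1/(2*(k + k)) = 3 + 1/(2*((2*k))) = 3 + (1/(2*k))/2 = 3 + 1/(4*k))
7379 + I(G(-13)) = 7379 + (3 + 1/(4*(⅚ - 1/(-13) - ⅓*(-13)))) = 7379 + (3 + 1/(4*(⅚ - 1*(-1/13) + 13/3))) = 7379 + (3 + 1/(4*(⅚ + 1/13 + 13/3))) = 7379 + (3 + 1/(4*(409/78))) = 7379 + (3 + (¼)*(78/409)) = 7379 + (3 + 39/818) = 7379 + 2493/818 = 6038515/818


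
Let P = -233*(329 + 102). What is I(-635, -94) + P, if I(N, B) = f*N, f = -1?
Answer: -99788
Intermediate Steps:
I(N, B) = -N
P = -100423 (P = -233*431 = -100423)
I(-635, -94) + P = -1*(-635) - 100423 = 635 - 100423 = -99788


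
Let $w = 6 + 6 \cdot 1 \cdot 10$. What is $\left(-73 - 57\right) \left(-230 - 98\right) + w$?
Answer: $42706$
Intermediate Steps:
$w = 66$ ($w = 6 + 6 \cdot 10 = 6 + 60 = 66$)
$\left(-73 - 57\right) \left(-230 - 98\right) + w = \left(-73 - 57\right) \left(-230 - 98\right) + 66 = \left(-130\right) \left(-328\right) + 66 = 42640 + 66 = 42706$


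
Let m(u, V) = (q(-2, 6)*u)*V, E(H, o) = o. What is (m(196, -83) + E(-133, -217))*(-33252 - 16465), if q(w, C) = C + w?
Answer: 3245973213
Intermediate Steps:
m(u, V) = 4*V*u (m(u, V) = ((6 - 2)*u)*V = (4*u)*V = 4*V*u)
(m(196, -83) + E(-133, -217))*(-33252 - 16465) = (4*(-83)*196 - 217)*(-33252 - 16465) = (-65072 - 217)*(-49717) = -65289*(-49717) = 3245973213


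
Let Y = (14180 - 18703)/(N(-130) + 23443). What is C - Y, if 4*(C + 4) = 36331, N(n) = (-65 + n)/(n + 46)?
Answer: 23840178311/2625876 ≈ 9078.9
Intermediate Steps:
N(n) = (-65 + n)/(46 + n)
C = 36315/4 (C = -4 + (¼)*36331 = -4 + 36331/4 = 36315/4 ≈ 9078.8)
Y = -126644/656469 (Y = (14180 - 18703)/((-65 - 130)/(46 - 130) + 23443) = -4523/(-195/(-84) + 23443) = -4523/(-1/84*(-195) + 23443) = -4523/(65/28 + 23443) = -4523/656469/28 = -4523*28/656469 = -126644/656469 ≈ -0.19292)
C - Y = 36315/4 - 1*(-126644/656469) = 36315/4 + 126644/656469 = 23840178311/2625876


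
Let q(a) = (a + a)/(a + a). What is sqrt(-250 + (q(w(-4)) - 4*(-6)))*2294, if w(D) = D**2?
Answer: 34410*I ≈ 34410.0*I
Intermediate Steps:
q(a) = 1 (q(a) = (2*a)/((2*a)) = (2*a)*(1/(2*a)) = 1)
sqrt(-250 + (q(w(-4)) - 4*(-6)))*2294 = sqrt(-250 + (1 - 4*(-6)))*2294 = sqrt(-250 + (1 + 24))*2294 = sqrt(-250 + 25)*2294 = sqrt(-225)*2294 = (15*I)*2294 = 34410*I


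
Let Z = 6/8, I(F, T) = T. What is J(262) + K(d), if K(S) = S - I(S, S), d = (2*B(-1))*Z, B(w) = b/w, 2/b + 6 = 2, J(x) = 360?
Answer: 360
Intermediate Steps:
b = -1/2 (b = 2/(-6 + 2) = 2/(-4) = 2*(-1/4) = -1/2 ≈ -0.50000)
Z = 3/4 (Z = 6*(1/8) = 3/4 ≈ 0.75000)
B(w) = -1/(2*w)
d = 3/4 (d = (2*(-1/2/(-1)))*(3/4) = (2*(-1/2*(-1)))*(3/4) = (2*(1/2))*(3/4) = 1*(3/4) = 3/4 ≈ 0.75000)
K(S) = 0 (K(S) = S - S = 0)
J(262) + K(d) = 360 + 0 = 360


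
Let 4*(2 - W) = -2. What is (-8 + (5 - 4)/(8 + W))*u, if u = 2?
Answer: -332/21 ≈ -15.810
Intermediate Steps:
W = 5/2 (W = 2 - 1/4*(-2) = 2 + 1/2 = 5/2 ≈ 2.5000)
(-8 + (5 - 4)/(8 + W))*u = (-8 + (5 - 4)/(8 + 5/2))*2 = (-8 + 1/(21/2))*2 = (-8 + 1*(2/21))*2 = (-8 + 2/21)*2 = -166/21*2 = -332/21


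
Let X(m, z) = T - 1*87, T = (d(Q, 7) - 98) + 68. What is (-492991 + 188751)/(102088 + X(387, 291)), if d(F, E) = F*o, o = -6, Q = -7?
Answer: -304240/102013 ≈ -2.9824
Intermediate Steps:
d(F, E) = -6*F (d(F, E) = F*(-6) = -6*F)
T = 12 (T = (-6*(-7) - 98) + 68 = (42 - 98) + 68 = -56 + 68 = 12)
X(m, z) = -75 (X(m, z) = 12 - 1*87 = 12 - 87 = -75)
(-492991 + 188751)/(102088 + X(387, 291)) = (-492991 + 188751)/(102088 - 75) = -304240/102013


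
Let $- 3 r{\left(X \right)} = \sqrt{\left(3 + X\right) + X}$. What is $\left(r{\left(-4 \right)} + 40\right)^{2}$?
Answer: $\frac{\left(120 - i \sqrt{5}\right)^{2}}{9} \approx 1599.4 - 59.628 i$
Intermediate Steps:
$r{\left(X \right)} = - \frac{\sqrt{3 + 2 X}}{3}$ ($r{\left(X \right)} = - \frac{\sqrt{\left(3 + X\right) + X}}{3} = - \frac{\sqrt{3 + 2 X}}{3}$)
$\left(r{\left(-4 \right)} + 40\right)^{2} = \left(- \frac{\sqrt{3 + 2 \left(-4\right)}}{3} + 40\right)^{2} = \left(- \frac{\sqrt{3 - 8}}{3} + 40\right)^{2} = \left(- \frac{\sqrt{-5}}{3} + 40\right)^{2} = \left(- \frac{i \sqrt{5}}{3} + 40\right)^{2} = \left(40 - \frac{i \sqrt{5}}{3}\right)^{2}$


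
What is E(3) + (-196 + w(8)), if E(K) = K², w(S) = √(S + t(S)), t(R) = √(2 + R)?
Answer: -187 + √(8 + √10) ≈ -183.66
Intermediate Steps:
w(S) = √(S + √(2 + S))
E(3) + (-196 + w(8)) = 3² + (-196 + √(8 + √(2 + 8))) = 9 + (-196 + √(8 + √10)) = -187 + √(8 + √10)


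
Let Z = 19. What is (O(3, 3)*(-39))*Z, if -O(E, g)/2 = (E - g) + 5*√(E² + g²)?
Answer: 22230*√2 ≈ 31438.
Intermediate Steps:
O(E, g) = -10*√(E² + g²) - 2*E + 2*g (O(E, g) = -2*((E - g) + 5*√(E² + g²)) = -2*(E - g + 5*√(E² + g²)) = -10*√(E² + g²) - 2*E + 2*g)
(O(3, 3)*(-39))*Z = ((-10*√(3² + 3²) - 2*3 + 2*3)*(-39))*19 = ((-10*√(9 + 9) - 6 + 6)*(-39))*19 = ((-30*√2 - 6 + 6)*(-39))*19 = (-30*√2*(-39))*19 = (1170*√2)*19 = 22230*√2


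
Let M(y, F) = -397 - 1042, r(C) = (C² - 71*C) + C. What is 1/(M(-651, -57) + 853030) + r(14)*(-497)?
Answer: 331820729969/851591 ≈ 3.8965e+5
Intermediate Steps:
r(C) = C² - 70*C
M(y, F) = -1439
1/(M(-651, -57) + 853030) + r(14)*(-497) = 1/(-1439 + 853030) + (14*(-70 + 14))*(-497) = 1/851591 + (14*(-56))*(-497) = 1/851591 - 784*(-497) = 1/851591 + 389648 = 331820729969/851591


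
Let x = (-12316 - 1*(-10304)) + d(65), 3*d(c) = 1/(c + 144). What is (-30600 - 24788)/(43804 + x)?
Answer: -34728276/26203585 ≈ -1.3253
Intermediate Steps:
d(c) = 1/(3*(144 + c)) (d(c) = 1/(3*(c + 144)) = 1/(3*(144 + c)))
x = -1261523/627 (x = (-12316 - 1*(-10304)) + 1/(3*(144 + 65)) = (-12316 + 10304) + (⅓)/209 = -2012 + (⅓)*(1/209) = -2012 + 1/627 = -1261523/627 ≈ -2012.0)
(-30600 - 24788)/(43804 + x) = (-30600 - 24788)/(43804 - 1261523/627) = -55388/26203585/627 = -55388*627/26203585 = -34728276/26203585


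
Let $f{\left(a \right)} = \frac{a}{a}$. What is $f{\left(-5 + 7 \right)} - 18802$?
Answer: $-18801$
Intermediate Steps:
$f{\left(a \right)} = 1$
$f{\left(-5 + 7 \right)} - 18802 = 1 - 18802 = -18801$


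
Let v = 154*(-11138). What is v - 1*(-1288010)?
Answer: -427242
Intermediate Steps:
v = -1715252
v - 1*(-1288010) = -1715252 - 1*(-1288010) = -1715252 + 1288010 = -427242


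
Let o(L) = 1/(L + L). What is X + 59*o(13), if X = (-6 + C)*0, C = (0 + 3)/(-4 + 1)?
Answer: 59/26 ≈ 2.2692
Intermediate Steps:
o(L) = 1/(2*L)
C = -1 (C = 3/(-3) = 3*(-⅓) = -1)
X = 0 (X = (-6 - 1)*0 = -7*0 = 0)
X + 59*o(13) = 0 + 59*((½)/13) = 0 + 59*((½)*(1/13)) = 0 + 59*(1/26) = 0 + 59/26 = 59/26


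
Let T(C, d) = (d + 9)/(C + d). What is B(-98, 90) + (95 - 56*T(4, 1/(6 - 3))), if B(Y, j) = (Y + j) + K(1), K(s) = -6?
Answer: -515/13 ≈ -39.615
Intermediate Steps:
T(C, d) = (9 + d)/(C + d)
B(Y, j) = -6 + Y + j (B(Y, j) = (Y + j) - 6 = -6 + Y + j)
B(-98, 90) + (95 - 56*T(4, 1/(6 - 3))) = (-6 - 98 + 90) + (95 - 56*(9 + 1/(6 - 3))/(4 + 1/(6 - 3))) = -14 + (95 - 56*(9 + 1/3)/(4 + 1/3)) = -14 + (95 - 56*(9 + (⅓)*1)/(4 + (⅓)*1)) = -14 + (95 - 56*(9 + ⅓)/(4 + ⅓)) = -14 + (95 - 56*28/(13/3*3)) = -14 + (95 - 168*28/(13*3)) = -14 + (95 - 56*28/13) = -14 + (95 - 1568/13) = -14 - 333/13 = -515/13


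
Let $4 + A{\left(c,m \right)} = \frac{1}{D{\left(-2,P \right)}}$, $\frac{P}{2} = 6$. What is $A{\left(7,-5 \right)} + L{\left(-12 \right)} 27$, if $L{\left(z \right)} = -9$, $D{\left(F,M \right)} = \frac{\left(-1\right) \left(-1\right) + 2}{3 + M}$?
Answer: $-242$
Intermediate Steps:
$P = 12$ ($P = 2 \cdot 6 = 12$)
$D{\left(F,M \right)} = \frac{3}{3 + M}$ ($D{\left(F,M \right)} = \frac{1 + 2}{3 + M} = \frac{3}{3 + M}$)
$A{\left(c,m \right)} = 1$ ($A{\left(c,m \right)} = -4 + \frac{1}{3 \frac{1}{3 + 12}} = -4 + \frac{1}{3 \cdot \frac{1}{15}} = -4 + \frac{1}{\frac{1}{5}} = -4 + 5 = 1$)
$A{\left(7,-5 \right)} + L{\left(-12 \right)} 27 = 1 - 243 = -242$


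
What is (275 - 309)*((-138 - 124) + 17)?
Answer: 8330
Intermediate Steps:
(275 - 309)*((-138 - 124) + 17) = -34*(-262 + 17) = -34*(-245) = 8330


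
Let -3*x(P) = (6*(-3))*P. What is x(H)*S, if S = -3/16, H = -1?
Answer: 9/8 ≈ 1.1250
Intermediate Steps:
x(P) = 6*P (x(P) = -6*(-3)*P/3 = -(-6)*P = 6*P)
S = -3/16 (S = -3*1/16 = -3/16 ≈ -0.18750)
x(H)*S = (6*(-1))*(-3/16) = -6*(-3/16) = 9/8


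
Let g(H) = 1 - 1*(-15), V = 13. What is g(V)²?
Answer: 256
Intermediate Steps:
g(H) = 16 (g(H) = 1 + 15 = 16)
g(V)² = 16² = 256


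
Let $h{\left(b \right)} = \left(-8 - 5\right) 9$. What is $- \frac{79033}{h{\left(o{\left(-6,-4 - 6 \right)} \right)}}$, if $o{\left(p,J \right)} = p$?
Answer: $\frac{79033}{117} \approx 675.5$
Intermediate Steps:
$h{\left(b \right)} = -117$ ($h{\left(b \right)} = \left(-13\right) 9 = -117$)
$- \frac{79033}{h{\left(o{\left(-6,-4 - 6 \right)} \right)}} = - \frac{79033}{-117} = \left(-79033\right) \left(- \frac{1}{117}\right) = \frac{79033}{117}$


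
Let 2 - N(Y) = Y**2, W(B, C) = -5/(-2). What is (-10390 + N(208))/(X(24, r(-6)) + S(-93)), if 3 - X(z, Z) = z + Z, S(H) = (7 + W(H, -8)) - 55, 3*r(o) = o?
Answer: 35768/43 ≈ 831.81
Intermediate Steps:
r(o) = o/3
W(B, C) = 5/2 (W(B, C) = -5*(-1/2) = 5/2)
S(H) = -91/2 (S(H) = (7 + 5/2) - 55 = 19/2 - 55 = -91/2)
X(z, Z) = 3 - Z - z (X(z, Z) = 3 - (z + Z) = 3 - (Z + z) = 3 + (-Z - z) = 3 - Z - z)
N(Y) = 2 - Y**2
(-10390 + N(208))/(X(24, r(-6)) + S(-93)) = (-10390 + (2 - 1*208**2))/((3 - (-6)/3 - 1*24) - 91/2) = (-10390 + (2 - 1*43264))/((3 - 1*(-2) - 24) - 91/2) = (-10390 + (2 - 43264))/((3 + 2 - 24) - 91/2) = (-10390 - 43262)/(-19 - 91/2) = -53652/(-129/2) = -53652*(-2/129) = 35768/43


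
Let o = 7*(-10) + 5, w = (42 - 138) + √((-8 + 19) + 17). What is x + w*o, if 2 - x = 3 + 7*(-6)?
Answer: 6281 - 130*√7 ≈ 5937.1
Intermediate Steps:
x = 41 (x = 2 - (3 + 7*(-6)) = 2 - (3 - 42) = 2 - 1*(-39) = 2 + 39 = 41)
w = -96 + 2*√7 (w = -96 + √(11 + 17) = -96 + √28 = -96 + 2*√7 ≈ -90.708)
o = -65 (o = -70 + 5 = -65)
x + w*o = 41 + (-96 + 2*√7)*(-65) = 41 + (6240 - 130*√7) = 6281 - 130*√7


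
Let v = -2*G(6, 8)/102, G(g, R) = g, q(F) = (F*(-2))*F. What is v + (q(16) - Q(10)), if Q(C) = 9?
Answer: -8859/17 ≈ -521.12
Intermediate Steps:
q(F) = -2*F² (q(F) = (-2*F)*F = -2*F²)
v = -2/17 (v = -12/102 = -2*1/17 = -2/17 ≈ -0.11765)
v + (q(16) - Q(10)) = -2/17 + (-2*16² - 1*9) = -2/17 + (-2*256 - 9) = -2/17 + (-512 - 9) = -2/17 - 521 = -8859/17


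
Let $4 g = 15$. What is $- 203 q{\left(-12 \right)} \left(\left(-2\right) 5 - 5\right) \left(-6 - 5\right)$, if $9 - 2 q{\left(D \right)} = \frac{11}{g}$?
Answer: $- \frac{203203}{2} \approx -1.016 \cdot 10^{5}$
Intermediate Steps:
$g = \frac{15}{4}$ ($g = \frac{1}{4} \cdot 15 = \frac{15}{4} \approx 3.75$)
$q{\left(D \right)} = \frac{91}{30}$ ($q{\left(D \right)} = \frac{9}{2} - \frac{11 \frac{1}{\frac{15}{4}}}{2} = \frac{9}{2} - \frac{11 \cdot \frac{4}{15}}{2} = \frac{9}{2} - \frac{22}{15} = \frac{91}{30}$)
$- 203 q{\left(-12 \right)} \left(\left(-2\right) 5 - 5\right) \left(-6 - 5\right) = \left(-203\right) \frac{91}{30} \left(\left(-2\right) 5 - 5\right) \left(-6 - 5\right) = - \frac{18473 \left(-10 - 5\right) \left(-11\right)}{30} = - \frac{18473 \left(\left(-15\right) \left(-11\right)\right)}{30} = \left(- \frac{18473}{30}\right) 165 = - \frac{203203}{2}$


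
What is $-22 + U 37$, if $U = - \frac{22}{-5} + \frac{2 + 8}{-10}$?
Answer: $\frac{519}{5} \approx 103.8$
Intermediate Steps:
$U = \frac{17}{5}$ ($U = \left(-22\right) \left(- \frac{1}{5}\right) + 10 \left(- \frac{1}{10}\right) = \frac{22}{5} - 1 = \frac{17}{5} \approx 3.4$)
$-22 + U 37 = -22 + \frac{17}{5} \cdot 37 = -22 + \frac{629}{5} = \frac{519}{5}$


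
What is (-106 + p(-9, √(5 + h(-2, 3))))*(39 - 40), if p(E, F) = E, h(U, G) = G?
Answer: 115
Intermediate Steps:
(-106 + p(-9, √(5 + h(-2, 3))))*(39 - 40) = (-106 - 9)*(39 - 40) = -115*(-1) = 115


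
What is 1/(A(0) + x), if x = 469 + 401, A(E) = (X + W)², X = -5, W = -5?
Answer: 1/970 ≈ 0.0010309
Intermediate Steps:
A(E) = 100 (A(E) = (-5 - 5)² = (-10)² = 100)
x = 870
1/(A(0) + x) = 1/(100 + 870) = 1/970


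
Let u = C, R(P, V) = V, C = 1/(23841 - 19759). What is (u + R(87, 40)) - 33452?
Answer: -136387783/4082 ≈ -33412.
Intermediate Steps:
C = 1/4082 ≈ 0.00024498
u = 1/4082 ≈ 0.00024498
(u + R(87, 40)) - 33452 = (1/4082 + 40) - 33452 = 163281/4082 - 33452 = -136387783/4082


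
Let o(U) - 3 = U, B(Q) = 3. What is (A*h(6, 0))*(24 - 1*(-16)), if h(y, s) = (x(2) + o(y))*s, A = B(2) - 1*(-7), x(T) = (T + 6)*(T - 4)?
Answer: 0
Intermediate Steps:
x(T) = (-4 + T)*(6 + T) (x(T) = (6 + T)*(-4 + T) = (-4 + T)*(6 + T))
A = 10 (A = 3 - 1*(-7) = 3 + 7 = 10)
o(U) = 3 + U
h(y, s) = s*(-13 + y) (h(y, s) = ((-24 + 2² + 2*2) + (3 + y))*s = ((-24 + 4 + 4) + (3 + y))*s = (-16 + (3 + y))*s = (-13 + y)*s = s*(-13 + y))
(A*h(6, 0))*(24 - 1*(-16)) = (10*(0*(-13 + 6)))*(24 - 1*(-16)) = (10*(0*(-7)))*(24 + 16) = (10*0)*40 = 0*40 = 0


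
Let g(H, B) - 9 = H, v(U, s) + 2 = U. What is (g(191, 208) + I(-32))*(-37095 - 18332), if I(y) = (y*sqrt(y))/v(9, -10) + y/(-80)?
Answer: -55537854/5 + 7094656*I*sqrt(2)/7 ≈ -1.1108e+7 + 1.4333e+6*I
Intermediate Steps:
v(U, s) = -2 + U
g(H, B) = 9 + H
I(y) = -y/80 + y**(3/2)/7 (I(y) = (y*sqrt(y))/(-2 + 9) + y/(-80) = y**(3/2)/7 + y*(-1/80) = y**(3/2)*(1/7) - y/80 = y**(3/2)/7 - y/80 = -y/80 + y**(3/2)/7)
(g(191, 208) + I(-32))*(-37095 - 18332) = ((9 + 191) + (-1/80*(-32) + (-32)**(3/2)/7))*(-37095 - 18332) = (200 + (2/5 + (-128*I*sqrt(2))/7))*(-55427) = (200 + (2/5 - 128*I*sqrt(2)/7))*(-55427) = (1002/5 - 128*I*sqrt(2)/7)*(-55427) = -55537854/5 + 7094656*I*sqrt(2)/7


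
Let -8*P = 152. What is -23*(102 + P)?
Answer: -1909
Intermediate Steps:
P = -19 (P = -⅛*152 = -19)
-23*(102 + P) = -23*(102 - 19) = -23*83 = -1909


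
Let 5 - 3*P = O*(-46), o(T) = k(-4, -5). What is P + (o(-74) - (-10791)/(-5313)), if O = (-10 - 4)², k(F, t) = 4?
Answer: 484444/161 ≈ 3009.0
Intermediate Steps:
O = 196 (O = (-14)² = 196)
o(T) = 4
P = 3007 (P = 5/3 - 196*(-46)/3 = 5/3 - ⅓*(-9016) = 5/3 + 9016/3 = 3007)
P + (o(-74) - (-10791)/(-5313)) = 3007 + (4 - (-10791)/(-5313)) = 3007 + (4 - (-10791)*(-1)/5313) = 3007 + (4 - 1*327/161) = 3007 + (4 - 327/161) = 3007 + 317/161 = 484444/161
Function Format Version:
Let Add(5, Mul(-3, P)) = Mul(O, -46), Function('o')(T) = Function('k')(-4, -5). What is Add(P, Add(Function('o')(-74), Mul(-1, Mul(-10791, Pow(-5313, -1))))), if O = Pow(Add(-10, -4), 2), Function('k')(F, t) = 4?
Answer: Rational(484444, 161) ≈ 3009.0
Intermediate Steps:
O = 196 (O = Pow(-14, 2) = 196)
Function('o')(T) = 4
P = 3007 (P = Add(Rational(5, 3), Mul(Rational(-1, 3), Mul(196, -46))) = Add(Rational(5, 3), Mul(Rational(-1, 3), -9016)) = Add(Rational(5, 3), Rational(9016, 3)) = 3007)
Add(P, Add(Function('o')(-74), Mul(-1, Mul(-10791, Pow(-5313, -1))))) = Add(3007, Add(4, Mul(-1, Mul(-10791, Pow(-5313, -1))))) = Add(3007, Add(4, Mul(-1, Mul(-10791, Rational(-1, 5313))))) = Add(3007, Add(4, Mul(-1, Rational(327, 161)))) = Add(3007, Add(4, Rational(-327, 161))) = Add(3007, Rational(317, 161)) = Rational(484444, 161)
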